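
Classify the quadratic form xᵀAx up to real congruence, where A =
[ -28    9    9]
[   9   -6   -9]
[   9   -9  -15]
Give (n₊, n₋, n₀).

step 0: pivot -28 → sign −
step 1: pivot -87/28 → sign −
step 2: pivot -3/29 → sign −
signature = (0, 3, 0)

Answer: (0, 3, 0)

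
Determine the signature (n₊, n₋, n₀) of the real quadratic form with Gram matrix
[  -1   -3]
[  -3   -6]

step 0: pivot -1 → sign −
step 1: pivot 3 → sign +
signature = (1, 1, 0)

Answer: (1, 1, 0)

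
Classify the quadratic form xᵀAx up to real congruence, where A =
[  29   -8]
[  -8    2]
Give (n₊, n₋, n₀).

Answer: (1, 1, 0)

Derivation:
step 0: pivot 29 → sign +
step 1: pivot -6/29 → sign −
signature = (1, 1, 0)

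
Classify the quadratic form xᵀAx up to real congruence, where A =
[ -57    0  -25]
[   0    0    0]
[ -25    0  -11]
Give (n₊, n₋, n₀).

Answer: (0, 2, 1)

Derivation:
step 0: pivot -57 → sign −
step 1: pivot -2/57 → sign −
step 2: row/col 2 already zero → sign 0
signature = (0, 2, 1)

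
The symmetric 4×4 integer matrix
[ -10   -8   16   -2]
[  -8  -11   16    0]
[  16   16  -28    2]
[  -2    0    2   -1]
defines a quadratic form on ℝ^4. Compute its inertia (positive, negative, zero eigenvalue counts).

step 0: pivot -10 → sign −
step 1: pivot -23/5 → sign −
step 2: pivot -4/23 → sign −
step 3: row/col 3 already zero → sign 0
signature = (0, 3, 1)

Answer: (0, 3, 1)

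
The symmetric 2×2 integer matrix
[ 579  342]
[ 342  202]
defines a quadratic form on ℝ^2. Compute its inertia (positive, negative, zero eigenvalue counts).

step 0: pivot 579 → sign +
step 1: pivot -2/193 → sign −
signature = (1, 1, 0)

Answer: (1, 1, 0)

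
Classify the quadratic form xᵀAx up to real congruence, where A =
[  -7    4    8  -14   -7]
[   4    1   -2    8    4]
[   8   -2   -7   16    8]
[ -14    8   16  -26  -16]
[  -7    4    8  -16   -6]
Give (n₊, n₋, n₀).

Answer: (3, 2, 0)

Derivation:
step 0: pivot -7 → sign −
step 1: pivot 23/7 → sign +
step 2: pivot 3/23 → sign +
step 3: pivot 2 → sign +
step 4: pivot -1 → sign −
signature = (3, 2, 0)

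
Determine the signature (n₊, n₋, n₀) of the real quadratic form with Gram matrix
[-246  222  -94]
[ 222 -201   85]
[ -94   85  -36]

step 0: pivot -246 → sign −
step 1: pivot -27/41 → sign −
step 2: pivot -1/27 → sign −
signature = (0, 3, 0)

Answer: (0, 3, 0)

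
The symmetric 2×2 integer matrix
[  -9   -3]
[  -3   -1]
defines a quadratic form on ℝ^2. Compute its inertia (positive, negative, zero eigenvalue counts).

Answer: (0, 1, 1)

Derivation:
step 0: pivot -9 → sign −
step 1: row/col 1 already zero → sign 0
signature = (0, 1, 1)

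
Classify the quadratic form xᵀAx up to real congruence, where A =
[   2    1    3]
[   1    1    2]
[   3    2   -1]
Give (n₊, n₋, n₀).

Answer: (2, 1, 0)

Derivation:
step 0: pivot 2 → sign +
step 1: pivot 1/2 → sign +
step 2: pivot -6 → sign −
signature = (2, 1, 0)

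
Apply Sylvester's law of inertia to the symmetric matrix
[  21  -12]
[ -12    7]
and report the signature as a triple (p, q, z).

Answer: (2, 0, 0)

Derivation:
step 0: pivot 21 → sign +
step 1: pivot 1/7 → sign +
signature = (2, 0, 0)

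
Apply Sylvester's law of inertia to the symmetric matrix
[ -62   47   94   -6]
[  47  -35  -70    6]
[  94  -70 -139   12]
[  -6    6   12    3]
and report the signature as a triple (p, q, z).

step 0: pivot -62 → sign −
step 1: pivot 39/62 → sign +
step 2: pivot 1 → sign +
step 3: pivot 3/13 → sign +
signature = (3, 1, 0)

Answer: (3, 1, 0)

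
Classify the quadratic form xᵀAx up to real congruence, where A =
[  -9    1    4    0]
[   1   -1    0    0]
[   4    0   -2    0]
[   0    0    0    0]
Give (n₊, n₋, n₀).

step 0: pivot -9 → sign −
step 1: pivot -8/9 → sign −
step 2: row/col 2 already zero → sign 0
step 3: row/col 3 already zero → sign 0
signature = (0, 2, 2)

Answer: (0, 2, 2)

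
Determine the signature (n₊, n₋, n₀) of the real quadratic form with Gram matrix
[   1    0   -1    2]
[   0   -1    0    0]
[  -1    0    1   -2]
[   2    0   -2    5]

Answer: (2, 1, 1)

Derivation:
step 0: pivot 1 → sign +
step 1: pivot -1 → sign −
step 2: pivot 1 → sign +
step 3: row/col 3 already zero → sign 0
signature = (2, 1, 1)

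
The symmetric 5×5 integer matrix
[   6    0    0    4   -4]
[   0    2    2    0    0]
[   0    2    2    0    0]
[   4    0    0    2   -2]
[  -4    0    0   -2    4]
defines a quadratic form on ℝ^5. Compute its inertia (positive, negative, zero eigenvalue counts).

step 0: pivot 6 → sign +
step 1: pivot 2 → sign +
step 2: pivot -2/3 → sign −
step 3: pivot 2 → sign +
step 4: row/col 4 already zero → sign 0
signature = (3, 1, 1)

Answer: (3, 1, 1)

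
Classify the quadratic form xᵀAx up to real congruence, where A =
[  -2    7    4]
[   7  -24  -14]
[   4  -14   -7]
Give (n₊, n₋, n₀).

step 0: pivot -2 → sign −
step 1: pivot 1/2 → sign +
step 2: pivot 1 → sign +
signature = (2, 1, 0)

Answer: (2, 1, 0)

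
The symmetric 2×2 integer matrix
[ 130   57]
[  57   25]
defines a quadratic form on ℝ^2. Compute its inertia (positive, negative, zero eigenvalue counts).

step 0: pivot 130 → sign +
step 1: pivot 1/130 → sign +
signature = (2, 0, 0)

Answer: (2, 0, 0)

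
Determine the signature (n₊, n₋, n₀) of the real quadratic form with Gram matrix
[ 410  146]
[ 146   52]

step 0: pivot 410 → sign +
step 1: pivot 2/205 → sign +
signature = (2, 0, 0)

Answer: (2, 0, 0)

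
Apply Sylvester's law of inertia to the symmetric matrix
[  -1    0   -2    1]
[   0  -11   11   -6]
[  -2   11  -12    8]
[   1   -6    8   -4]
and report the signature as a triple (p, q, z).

step 0: pivot -1 → sign −
step 1: pivot -11 → sign −
step 2: pivot 3 → sign +
step 3: pivot 3/11 → sign +
signature = (2, 2, 0)

Answer: (2, 2, 0)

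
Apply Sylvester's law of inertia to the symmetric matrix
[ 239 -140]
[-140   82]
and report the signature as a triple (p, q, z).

Answer: (1, 1, 0)

Derivation:
step 0: pivot 239 → sign +
step 1: pivot -2/239 → sign −
signature = (1, 1, 0)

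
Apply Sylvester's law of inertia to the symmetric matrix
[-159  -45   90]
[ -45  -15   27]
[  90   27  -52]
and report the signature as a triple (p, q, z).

Answer: (0, 3, 0)

Derivation:
step 0: pivot -159 → sign −
step 1: pivot -120/53 → sign −
step 2: pivot -1/40 → sign −
signature = (0, 3, 0)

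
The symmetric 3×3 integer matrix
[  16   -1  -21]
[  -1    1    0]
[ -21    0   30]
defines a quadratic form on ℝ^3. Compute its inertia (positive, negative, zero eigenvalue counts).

Answer: (3, 0, 0)

Derivation:
step 0: pivot 16 → sign +
step 1: pivot 15/16 → sign +
step 2: pivot 3/5 → sign +
signature = (3, 0, 0)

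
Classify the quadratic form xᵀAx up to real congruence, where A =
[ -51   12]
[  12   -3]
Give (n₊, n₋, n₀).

step 0: pivot -51 → sign −
step 1: pivot -3/17 → sign −
signature = (0, 2, 0)

Answer: (0, 2, 0)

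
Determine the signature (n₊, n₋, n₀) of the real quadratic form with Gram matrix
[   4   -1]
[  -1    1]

step 0: pivot 4 → sign +
step 1: pivot 3/4 → sign +
signature = (2, 0, 0)

Answer: (2, 0, 0)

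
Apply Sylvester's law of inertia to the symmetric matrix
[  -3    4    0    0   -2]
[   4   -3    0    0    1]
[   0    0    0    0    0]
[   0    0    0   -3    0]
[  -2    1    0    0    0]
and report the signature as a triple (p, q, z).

Answer: (2, 2, 1)

Derivation:
step 0: pivot -3 → sign −
step 1: pivot 7/3 → sign +
step 2: pivot -3 → sign −
step 3: pivot 1/7 → sign +
step 4: row/col 4 already zero → sign 0
signature = (2, 2, 1)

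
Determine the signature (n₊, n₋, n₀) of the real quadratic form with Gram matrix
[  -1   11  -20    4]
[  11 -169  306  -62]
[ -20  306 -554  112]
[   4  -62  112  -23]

step 0: pivot -1 → sign −
step 1: pivot -48 → sign −
step 2: pivot 1/12 → sign +
step 3: pivot -1 → sign −
signature = (1, 3, 0)

Answer: (1, 3, 0)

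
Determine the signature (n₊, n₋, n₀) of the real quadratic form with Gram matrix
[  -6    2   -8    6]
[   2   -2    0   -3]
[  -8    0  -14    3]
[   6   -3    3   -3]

Answer: (1, 3, 0)

Derivation:
step 0: pivot -6 → sign −
step 1: pivot -4/3 → sign −
step 2: pivot 2 → sign +
step 3: pivot -3/4 → sign −
signature = (1, 3, 0)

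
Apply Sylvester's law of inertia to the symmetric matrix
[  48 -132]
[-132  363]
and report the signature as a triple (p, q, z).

Answer: (1, 0, 1)

Derivation:
step 0: pivot 48 → sign +
step 1: row/col 1 already zero → sign 0
signature = (1, 0, 1)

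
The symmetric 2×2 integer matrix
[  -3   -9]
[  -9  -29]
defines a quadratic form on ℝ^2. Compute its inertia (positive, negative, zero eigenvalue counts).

Answer: (0, 2, 0)

Derivation:
step 0: pivot -3 → sign −
step 1: pivot -2 → sign −
signature = (0, 2, 0)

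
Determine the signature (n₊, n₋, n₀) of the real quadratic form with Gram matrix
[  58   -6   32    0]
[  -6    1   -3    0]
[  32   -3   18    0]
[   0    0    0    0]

Answer: (3, 0, 1)

Derivation:
step 0: pivot 58 → sign +
step 1: pivot 11/29 → sign +
step 2: pivot 1/11 → sign +
step 3: row/col 3 already zero → sign 0
signature = (3, 0, 1)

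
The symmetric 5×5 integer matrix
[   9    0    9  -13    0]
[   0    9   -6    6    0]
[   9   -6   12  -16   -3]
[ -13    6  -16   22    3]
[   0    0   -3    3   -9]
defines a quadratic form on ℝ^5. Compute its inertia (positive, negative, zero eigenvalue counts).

Answer: (3, 1, 1)

Derivation:
step 0: pivot 9 → sign +
step 1: pivot 9 → sign +
step 2: pivot -1 → sign −
step 3: pivot 2/9 → sign +
step 4: row/col 4 already zero → sign 0
signature = (3, 1, 1)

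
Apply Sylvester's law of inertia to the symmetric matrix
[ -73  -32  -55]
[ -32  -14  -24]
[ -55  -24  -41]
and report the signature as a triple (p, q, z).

step 0: pivot -73 → sign −
step 1: pivot 2/73 → sign +
step 2: row/col 2 already zero → sign 0
signature = (1, 1, 1)

Answer: (1, 1, 1)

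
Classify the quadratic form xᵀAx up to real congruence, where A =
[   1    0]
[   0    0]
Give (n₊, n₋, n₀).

step 0: pivot 1 → sign +
step 1: row/col 1 already zero → sign 0
signature = (1, 0, 1)

Answer: (1, 0, 1)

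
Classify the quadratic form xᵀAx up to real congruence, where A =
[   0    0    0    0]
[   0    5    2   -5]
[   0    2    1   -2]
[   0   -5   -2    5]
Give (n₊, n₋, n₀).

Answer: (2, 0, 2)

Derivation:
step 0: pivot 5 → sign +
step 1: pivot 1/5 → sign +
step 2: row/col 2 already zero → sign 0
step 3: row/col 3 already zero → sign 0
signature = (2, 0, 2)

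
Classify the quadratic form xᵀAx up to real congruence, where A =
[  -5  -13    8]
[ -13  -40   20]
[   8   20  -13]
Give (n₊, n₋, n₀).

Answer: (0, 3, 0)

Derivation:
step 0: pivot -5 → sign −
step 1: pivot -31/5 → sign −
step 2: pivot -3/31 → sign −
signature = (0, 3, 0)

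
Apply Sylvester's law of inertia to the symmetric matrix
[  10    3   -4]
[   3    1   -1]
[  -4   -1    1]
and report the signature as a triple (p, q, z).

Answer: (2, 1, 0)

Derivation:
step 0: pivot 10 → sign +
step 1: pivot 1/10 → sign +
step 2: pivot -1 → sign −
signature = (2, 1, 0)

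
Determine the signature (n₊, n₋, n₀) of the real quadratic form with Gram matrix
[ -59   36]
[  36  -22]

step 0: pivot -59 → sign −
step 1: pivot -2/59 → sign −
signature = (0, 2, 0)

Answer: (0, 2, 0)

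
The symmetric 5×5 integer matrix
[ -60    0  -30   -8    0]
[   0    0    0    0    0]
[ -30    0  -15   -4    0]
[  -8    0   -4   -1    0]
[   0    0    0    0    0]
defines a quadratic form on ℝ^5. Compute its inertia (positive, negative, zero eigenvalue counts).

Answer: (1, 1, 3)

Derivation:
step 0: pivot -60 → sign −
step 1: pivot 1/15 → sign +
step 2: row/col 2 already zero → sign 0
step 3: row/col 3 already zero → sign 0
step 4: row/col 4 already zero → sign 0
signature = (1, 1, 3)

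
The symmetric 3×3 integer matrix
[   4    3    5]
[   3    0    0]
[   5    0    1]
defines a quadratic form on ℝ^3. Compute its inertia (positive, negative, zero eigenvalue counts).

Answer: (2, 1, 0)

Derivation:
step 0: pivot 4 → sign +
step 1: pivot -9/4 → sign −
step 2: pivot 1 → sign +
signature = (2, 1, 0)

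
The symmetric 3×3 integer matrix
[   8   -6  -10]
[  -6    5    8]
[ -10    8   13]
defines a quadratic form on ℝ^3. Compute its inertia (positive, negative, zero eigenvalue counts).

Answer: (2, 0, 1)

Derivation:
step 0: pivot 8 → sign +
step 1: pivot 1/2 → sign +
step 2: row/col 2 already zero → sign 0
signature = (2, 0, 1)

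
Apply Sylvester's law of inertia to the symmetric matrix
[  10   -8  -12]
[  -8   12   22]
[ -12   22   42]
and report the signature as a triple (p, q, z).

step 0: pivot 10 → sign +
step 1: pivot 28/5 → sign +
step 2: pivot 1/7 → sign +
signature = (3, 0, 0)

Answer: (3, 0, 0)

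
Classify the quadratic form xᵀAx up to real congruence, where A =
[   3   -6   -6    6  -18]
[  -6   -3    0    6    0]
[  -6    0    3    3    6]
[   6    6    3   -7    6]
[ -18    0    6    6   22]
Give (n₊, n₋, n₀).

Answer: (3, 2, 0)

Derivation:
step 0: pivot 3 → sign +
step 1: pivot -15 → sign −
step 2: pivot 3/5 → sign +
step 3: pivot 2 → sign +
step 4: pivot -2 → sign −
signature = (3, 2, 0)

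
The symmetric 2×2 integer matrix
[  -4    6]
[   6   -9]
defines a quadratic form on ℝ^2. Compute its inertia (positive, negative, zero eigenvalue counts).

Answer: (0, 1, 1)

Derivation:
step 0: pivot -4 → sign −
step 1: row/col 1 already zero → sign 0
signature = (0, 1, 1)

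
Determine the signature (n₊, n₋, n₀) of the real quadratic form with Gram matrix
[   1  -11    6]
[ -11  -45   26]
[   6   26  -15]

step 0: pivot 1 → sign +
step 1: pivot -166 → sign −
step 2: pivot -1/83 → sign −
signature = (1, 2, 0)

Answer: (1, 2, 0)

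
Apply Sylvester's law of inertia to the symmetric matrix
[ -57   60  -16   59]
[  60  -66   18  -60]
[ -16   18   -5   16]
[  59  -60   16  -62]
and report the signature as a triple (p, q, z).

step 0: pivot -57 → sign −
step 1: pivot -54/19 → sign −
step 2: pivot -1/27 → sign −
step 3: pivot 3 → sign +
signature = (1, 3, 0)

Answer: (1, 3, 0)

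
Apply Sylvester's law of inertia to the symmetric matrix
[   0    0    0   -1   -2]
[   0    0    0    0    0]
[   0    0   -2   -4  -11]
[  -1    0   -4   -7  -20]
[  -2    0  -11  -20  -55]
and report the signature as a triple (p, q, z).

step 0: pivot -2 → sign −
step 1: pivot 1 → sign +
step 2: pivot -1 → sign −
step 3: pivot 3/2 → sign +
step 4: row/col 4 already zero → sign 0
signature = (2, 2, 1)

Answer: (2, 2, 1)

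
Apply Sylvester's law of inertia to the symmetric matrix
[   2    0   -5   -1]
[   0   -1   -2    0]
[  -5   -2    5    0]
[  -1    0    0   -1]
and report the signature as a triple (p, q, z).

step 0: pivot 2 → sign +
step 1: pivot -1 → sign −
step 2: pivot -7/2 → sign −
step 3: pivot 2/7 → sign +
signature = (2, 2, 0)

Answer: (2, 2, 0)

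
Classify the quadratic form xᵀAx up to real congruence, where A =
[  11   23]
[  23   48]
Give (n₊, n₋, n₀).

Answer: (1, 1, 0)

Derivation:
step 0: pivot 11 → sign +
step 1: pivot -1/11 → sign −
signature = (1, 1, 0)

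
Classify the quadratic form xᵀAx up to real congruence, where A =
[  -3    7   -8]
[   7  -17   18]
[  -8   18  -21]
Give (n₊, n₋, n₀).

step 0: pivot -3 → sign −
step 1: pivot -2/3 → sign −
step 2: pivot 1 → sign +
signature = (1, 2, 0)

Answer: (1, 2, 0)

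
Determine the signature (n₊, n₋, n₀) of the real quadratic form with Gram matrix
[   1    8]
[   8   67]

step 0: pivot 1 → sign +
step 1: pivot 3 → sign +
signature = (2, 0, 0)

Answer: (2, 0, 0)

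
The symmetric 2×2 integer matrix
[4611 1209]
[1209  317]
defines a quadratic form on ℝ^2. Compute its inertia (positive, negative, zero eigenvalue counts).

Answer: (2, 0, 0)

Derivation:
step 0: pivot 4611 → sign +
step 1: pivot 2/1537 → sign +
signature = (2, 0, 0)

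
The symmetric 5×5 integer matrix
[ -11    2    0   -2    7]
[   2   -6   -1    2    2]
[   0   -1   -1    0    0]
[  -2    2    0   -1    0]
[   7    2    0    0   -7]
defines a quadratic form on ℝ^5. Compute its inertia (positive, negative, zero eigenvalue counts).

step 0: pivot -11 → sign −
step 1: pivot -62/11 → sign −
step 2: pivot -51/62 → sign −
step 3: pivot -1/17 → sign −
step 4: row/col 4 already zero → sign 0
signature = (0, 4, 1)

Answer: (0, 4, 1)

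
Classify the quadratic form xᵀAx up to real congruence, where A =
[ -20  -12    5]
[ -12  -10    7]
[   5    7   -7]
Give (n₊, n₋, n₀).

Answer: (0, 3, 0)

Derivation:
step 0: pivot -20 → sign −
step 1: pivot -14/5 → sign −
step 2: pivot -1/28 → sign −
signature = (0, 3, 0)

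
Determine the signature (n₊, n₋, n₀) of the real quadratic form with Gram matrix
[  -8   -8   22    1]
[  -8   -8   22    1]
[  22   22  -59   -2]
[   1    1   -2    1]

Answer: (2, 1, 1)

Derivation:
step 0: pivot -8 → sign −
step 1: pivot 3/2 → sign +
step 2: pivot 3/4 → sign +
step 3: row/col 3 already zero → sign 0
signature = (2, 1, 1)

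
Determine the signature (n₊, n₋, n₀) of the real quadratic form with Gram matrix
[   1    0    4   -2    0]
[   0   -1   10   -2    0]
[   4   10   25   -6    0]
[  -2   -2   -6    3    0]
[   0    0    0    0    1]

Answer: (4, 1, 0)

Derivation:
step 0: pivot 1 → sign +
step 1: pivot -1 → sign −
step 2: pivot 109 → sign +
step 3: pivot 3/109 → sign +
step 4: pivot 1 → sign +
signature = (4, 1, 0)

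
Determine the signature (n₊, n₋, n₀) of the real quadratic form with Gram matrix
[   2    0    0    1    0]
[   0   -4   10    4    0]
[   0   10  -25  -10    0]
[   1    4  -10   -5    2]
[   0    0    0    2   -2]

step 0: pivot 2 → sign +
step 1: pivot -4 → sign −
step 2: pivot -3/2 → sign −
step 3: pivot 2/3 → sign +
step 4: row/col 4 already zero → sign 0
signature = (2, 2, 1)

Answer: (2, 2, 1)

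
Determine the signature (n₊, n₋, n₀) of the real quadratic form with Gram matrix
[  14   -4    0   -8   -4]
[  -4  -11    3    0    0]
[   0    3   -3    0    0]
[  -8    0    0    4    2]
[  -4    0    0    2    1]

Answer: (1, 2, 2)

Derivation:
step 0: pivot 14 → sign +
step 1: pivot -85/7 → sign −
step 2: pivot -192/85 → sign −
step 3: row/col 3 already zero → sign 0
step 4: row/col 4 already zero → sign 0
signature = (1, 2, 2)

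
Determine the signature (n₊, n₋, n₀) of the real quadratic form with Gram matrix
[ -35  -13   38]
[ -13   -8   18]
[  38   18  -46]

step 0: pivot -35 → sign −
step 1: pivot -111/35 → sign −
step 2: pivot 2/111 → sign +
signature = (1, 2, 0)

Answer: (1, 2, 0)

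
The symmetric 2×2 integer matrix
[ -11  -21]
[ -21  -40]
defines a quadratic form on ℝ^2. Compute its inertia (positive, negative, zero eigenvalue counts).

step 0: pivot -11 → sign −
step 1: pivot 1/11 → sign +
signature = (1, 1, 0)

Answer: (1, 1, 0)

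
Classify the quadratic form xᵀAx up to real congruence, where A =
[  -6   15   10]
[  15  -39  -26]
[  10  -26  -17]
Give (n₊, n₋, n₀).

Answer: (1, 2, 0)

Derivation:
step 0: pivot -6 → sign −
step 1: pivot -3/2 → sign −
step 2: pivot 1/3 → sign +
signature = (1, 2, 0)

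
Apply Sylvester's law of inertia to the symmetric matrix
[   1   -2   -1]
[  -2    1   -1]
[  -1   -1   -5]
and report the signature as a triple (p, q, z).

Answer: (1, 2, 0)

Derivation:
step 0: pivot 1 → sign +
step 1: pivot -3 → sign −
step 2: pivot -3 → sign −
signature = (1, 2, 0)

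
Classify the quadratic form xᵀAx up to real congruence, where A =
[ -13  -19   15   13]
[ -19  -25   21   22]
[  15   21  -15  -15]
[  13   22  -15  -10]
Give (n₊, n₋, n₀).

step 0: pivot -13 → sign −
step 1: pivot 36/13 → sign +
step 2: pivot 2 → sign +
step 3: pivot -3/4 → sign −
signature = (2, 2, 0)

Answer: (2, 2, 0)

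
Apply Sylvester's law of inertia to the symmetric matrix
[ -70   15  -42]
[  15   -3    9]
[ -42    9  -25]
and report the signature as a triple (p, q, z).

Answer: (2, 1, 0)

Derivation:
step 0: pivot -70 → sign −
step 1: pivot 3/14 → sign +
step 2: pivot 1/5 → sign +
signature = (2, 1, 0)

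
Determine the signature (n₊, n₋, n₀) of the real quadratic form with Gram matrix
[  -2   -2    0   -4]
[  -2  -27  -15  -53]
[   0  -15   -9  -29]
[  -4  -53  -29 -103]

Answer: (1, 3, 0)

Derivation:
step 0: pivot -2 → sign −
step 1: pivot -25 → sign −
step 2: pivot 26/25 → sign +
step 3: pivot -2/13 → sign −
signature = (1, 3, 0)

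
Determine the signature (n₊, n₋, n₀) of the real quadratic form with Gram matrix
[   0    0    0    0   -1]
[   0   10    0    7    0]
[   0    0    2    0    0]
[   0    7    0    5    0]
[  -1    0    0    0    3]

step 0: pivot 10 → sign +
step 1: pivot 2 → sign +
step 2: pivot 1/10 → sign +
step 3: pivot 3 → sign +
step 4: pivot -1/3 → sign −
signature = (4, 1, 0)

Answer: (4, 1, 0)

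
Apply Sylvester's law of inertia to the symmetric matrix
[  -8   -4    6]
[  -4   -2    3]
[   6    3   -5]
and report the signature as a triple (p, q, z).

step 0: pivot -8 → sign −
step 1: pivot -1/2 → sign −
step 2: row/col 2 already zero → sign 0
signature = (0, 2, 1)

Answer: (0, 2, 1)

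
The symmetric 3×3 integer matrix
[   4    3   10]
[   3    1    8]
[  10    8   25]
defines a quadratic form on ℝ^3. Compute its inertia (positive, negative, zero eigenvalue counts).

Answer: (2, 1, 0)

Derivation:
step 0: pivot 4 → sign +
step 1: pivot -5/4 → sign −
step 2: pivot 1/5 → sign +
signature = (2, 1, 0)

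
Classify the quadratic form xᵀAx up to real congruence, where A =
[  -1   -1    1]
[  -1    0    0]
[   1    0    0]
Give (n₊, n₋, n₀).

step 0: pivot -1 → sign −
step 1: pivot 1 → sign +
step 2: row/col 2 already zero → sign 0
signature = (1, 1, 1)

Answer: (1, 1, 1)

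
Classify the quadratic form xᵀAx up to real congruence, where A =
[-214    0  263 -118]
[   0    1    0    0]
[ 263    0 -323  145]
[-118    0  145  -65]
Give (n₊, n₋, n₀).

step 0: pivot -214 → sign −
step 1: pivot 1 → sign +
step 2: pivot 47/214 → sign +
step 3: pivot 3/47 → sign +
signature = (3, 1, 0)

Answer: (3, 1, 0)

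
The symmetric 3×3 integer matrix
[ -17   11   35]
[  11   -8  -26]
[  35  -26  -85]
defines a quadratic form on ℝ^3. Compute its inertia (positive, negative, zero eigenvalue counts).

step 0: pivot -17 → sign −
step 1: pivot -15/17 → sign −
step 2: pivot -1/5 → sign −
signature = (0, 3, 0)

Answer: (0, 3, 0)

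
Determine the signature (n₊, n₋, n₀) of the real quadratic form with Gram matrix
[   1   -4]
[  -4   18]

step 0: pivot 1 → sign +
step 1: pivot 2 → sign +
signature = (2, 0, 0)

Answer: (2, 0, 0)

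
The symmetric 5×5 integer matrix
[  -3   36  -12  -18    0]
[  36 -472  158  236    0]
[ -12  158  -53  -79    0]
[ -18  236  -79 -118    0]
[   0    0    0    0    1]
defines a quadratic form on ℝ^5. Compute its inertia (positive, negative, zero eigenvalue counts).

Answer: (1, 3, 1)

Derivation:
step 0: pivot -3 → sign −
step 1: pivot -40 → sign −
step 2: pivot -1/10 → sign −
step 3: pivot 1 → sign +
step 4: row/col 4 already zero → sign 0
signature = (1, 3, 1)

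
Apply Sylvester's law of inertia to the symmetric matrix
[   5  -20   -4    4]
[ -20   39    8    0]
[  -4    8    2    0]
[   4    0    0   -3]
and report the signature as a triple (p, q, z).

Answer: (3, 1, 0)

Derivation:
step 0: pivot 5 → sign +
step 1: pivot -41 → sign −
step 2: pivot 74/205 → sign +
step 3: pivot 1/37 → sign +
signature = (3, 1, 0)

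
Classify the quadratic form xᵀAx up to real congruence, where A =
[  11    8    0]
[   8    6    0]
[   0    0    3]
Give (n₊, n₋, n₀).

Answer: (3, 0, 0)

Derivation:
step 0: pivot 11 → sign +
step 1: pivot 2/11 → sign +
step 2: pivot 3 → sign +
signature = (3, 0, 0)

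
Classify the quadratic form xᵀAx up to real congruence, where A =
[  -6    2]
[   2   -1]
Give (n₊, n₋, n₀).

Answer: (0, 2, 0)

Derivation:
step 0: pivot -6 → sign −
step 1: pivot -1/3 → sign −
signature = (0, 2, 0)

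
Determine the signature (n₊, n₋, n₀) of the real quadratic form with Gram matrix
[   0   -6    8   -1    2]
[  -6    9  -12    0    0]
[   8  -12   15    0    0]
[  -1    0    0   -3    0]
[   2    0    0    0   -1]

Answer: (2, 3, 0)

Derivation:
step 0: pivot 9 → sign +
step 1: pivot -4 → sign −
step 2: pivot -1 → sign −
step 3: pivot -11/4 → sign −
step 4: pivot 1/11 → sign +
signature = (2, 3, 0)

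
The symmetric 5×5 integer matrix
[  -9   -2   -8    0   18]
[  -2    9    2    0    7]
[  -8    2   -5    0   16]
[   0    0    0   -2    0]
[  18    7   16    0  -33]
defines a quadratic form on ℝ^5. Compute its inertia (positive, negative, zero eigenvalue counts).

step 0: pivot -9 → sign −
step 1: pivot 85/9 → sign +
step 2: pivot 3/5 → sign +
step 3: pivot -2 → sign −
step 4: pivot -6/17 → sign −
signature = (2, 3, 0)

Answer: (2, 3, 0)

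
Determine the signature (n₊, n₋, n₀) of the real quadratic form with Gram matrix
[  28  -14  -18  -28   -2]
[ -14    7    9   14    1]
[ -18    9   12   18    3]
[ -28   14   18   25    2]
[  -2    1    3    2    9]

step 0: pivot 28 → sign +
step 1: pivot 3/7 → sign +
step 2: pivot -3 → sign −
step 3: pivot 2 → sign +
step 4: row/col 4 already zero → sign 0
signature = (3, 1, 1)

Answer: (3, 1, 1)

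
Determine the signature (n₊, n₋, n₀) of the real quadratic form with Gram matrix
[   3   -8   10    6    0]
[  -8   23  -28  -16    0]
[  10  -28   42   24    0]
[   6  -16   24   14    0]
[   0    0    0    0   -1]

step 0: pivot 3 → sign +
step 1: pivot 5/3 → sign +
step 2: pivot 38/5 → sign +
step 3: pivot -2/19 → sign −
step 4: pivot -1 → sign −
signature = (3, 2, 0)

Answer: (3, 2, 0)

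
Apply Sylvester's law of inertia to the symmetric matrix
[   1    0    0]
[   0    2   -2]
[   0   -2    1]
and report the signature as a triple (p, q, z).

step 0: pivot 1 → sign +
step 1: pivot 2 → sign +
step 2: pivot -1 → sign −
signature = (2, 1, 0)

Answer: (2, 1, 0)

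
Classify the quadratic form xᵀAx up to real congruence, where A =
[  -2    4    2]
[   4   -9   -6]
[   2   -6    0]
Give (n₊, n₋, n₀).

Answer: (1, 2, 0)

Derivation:
step 0: pivot -2 → sign −
step 1: pivot -1 → sign −
step 2: pivot 6 → sign +
signature = (1, 2, 0)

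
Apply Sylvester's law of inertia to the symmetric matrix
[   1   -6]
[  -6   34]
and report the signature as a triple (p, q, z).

Answer: (1, 1, 0)

Derivation:
step 0: pivot 1 → sign +
step 1: pivot -2 → sign −
signature = (1, 1, 0)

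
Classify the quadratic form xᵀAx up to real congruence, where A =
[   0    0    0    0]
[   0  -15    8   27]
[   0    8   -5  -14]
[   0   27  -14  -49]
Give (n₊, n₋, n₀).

Answer: (0, 3, 1)

Derivation:
step 0: pivot -15 → sign −
step 1: pivot -11/15 → sign −
step 2: pivot -2/11 → sign −
step 3: row/col 3 already zero → sign 0
signature = (0, 3, 1)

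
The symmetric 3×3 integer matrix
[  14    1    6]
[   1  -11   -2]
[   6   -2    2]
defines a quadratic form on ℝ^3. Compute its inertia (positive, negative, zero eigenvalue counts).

Answer: (1, 2, 0)

Derivation:
step 0: pivot 14 → sign +
step 1: pivot -155/14 → sign −
step 2: pivot -6/155 → sign −
signature = (1, 2, 0)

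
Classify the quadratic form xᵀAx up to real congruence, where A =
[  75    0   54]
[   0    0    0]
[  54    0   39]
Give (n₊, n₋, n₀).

Answer: (2, 0, 1)

Derivation:
step 0: pivot 75 → sign +
step 1: pivot 3/25 → sign +
step 2: row/col 2 already zero → sign 0
signature = (2, 0, 1)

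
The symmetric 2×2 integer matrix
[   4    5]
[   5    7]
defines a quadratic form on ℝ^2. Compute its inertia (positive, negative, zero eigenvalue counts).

step 0: pivot 4 → sign +
step 1: pivot 3/4 → sign +
signature = (2, 0, 0)

Answer: (2, 0, 0)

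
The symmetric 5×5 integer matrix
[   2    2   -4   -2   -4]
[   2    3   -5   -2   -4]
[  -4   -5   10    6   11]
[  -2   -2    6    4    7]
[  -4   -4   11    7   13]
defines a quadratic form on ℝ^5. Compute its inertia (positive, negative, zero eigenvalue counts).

Answer: (4, 1, 0)

Derivation:
step 0: pivot 2 → sign +
step 1: pivot 1 → sign +
step 2: pivot 1 → sign +
step 3: pivot -2 → sign −
step 4: pivot 1/2 → sign +
signature = (4, 1, 0)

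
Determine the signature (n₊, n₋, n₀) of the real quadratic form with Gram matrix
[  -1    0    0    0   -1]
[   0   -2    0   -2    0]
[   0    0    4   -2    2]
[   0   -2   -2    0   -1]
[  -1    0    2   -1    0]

Answer: (2, 2, 1)

Derivation:
step 0: pivot -1 → sign −
step 1: pivot -2 → sign −
step 2: pivot 4 → sign +
step 3: pivot 1 → sign +
step 4: row/col 4 already zero → sign 0
signature = (2, 2, 1)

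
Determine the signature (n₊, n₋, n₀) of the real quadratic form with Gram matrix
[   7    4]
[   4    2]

Answer: (1, 1, 0)

Derivation:
step 0: pivot 7 → sign +
step 1: pivot -2/7 → sign −
signature = (1, 1, 0)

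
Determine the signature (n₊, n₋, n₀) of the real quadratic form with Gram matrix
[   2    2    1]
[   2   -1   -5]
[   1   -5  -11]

Answer: (2, 1, 0)

Derivation:
step 0: pivot 2 → sign +
step 1: pivot -3 → sign −
step 2: pivot 1/2 → sign +
signature = (2, 1, 0)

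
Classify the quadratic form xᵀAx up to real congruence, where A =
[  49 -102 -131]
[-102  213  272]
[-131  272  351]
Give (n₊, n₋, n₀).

Answer: (3, 0, 0)

Derivation:
step 0: pivot 49 → sign +
step 1: pivot 33/49 → sign +
step 2: pivot 2/33 → sign +
signature = (3, 0, 0)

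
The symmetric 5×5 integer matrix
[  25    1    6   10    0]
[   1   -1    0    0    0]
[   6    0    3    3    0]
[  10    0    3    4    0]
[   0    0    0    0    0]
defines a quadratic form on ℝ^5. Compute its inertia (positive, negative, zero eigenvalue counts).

step 0: pivot 25 → sign +
step 1: pivot -26/25 → sign −
step 2: pivot 21/13 → sign +
step 3: pivot -1/7 → sign −
step 4: row/col 4 already zero → sign 0
signature = (2, 2, 1)

Answer: (2, 2, 1)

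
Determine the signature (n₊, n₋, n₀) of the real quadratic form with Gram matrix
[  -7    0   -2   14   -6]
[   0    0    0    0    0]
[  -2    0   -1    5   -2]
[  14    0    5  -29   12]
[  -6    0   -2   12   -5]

step 0: pivot -7 → sign −
step 1: pivot -3/7 → sign −
step 2: pivot 4/3 → sign +
step 3: row/col 3 already zero → sign 0
step 4: row/col 4 already zero → sign 0
signature = (1, 2, 2)

Answer: (1, 2, 2)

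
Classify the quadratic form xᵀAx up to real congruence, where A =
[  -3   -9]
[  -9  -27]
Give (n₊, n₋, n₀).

step 0: pivot -3 → sign −
step 1: row/col 1 already zero → sign 0
signature = (0, 1, 1)

Answer: (0, 1, 1)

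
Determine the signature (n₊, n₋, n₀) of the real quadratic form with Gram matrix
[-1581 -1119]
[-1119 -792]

step 0: pivot -1581 → sign −
step 1: pivot 3/527 → sign +
signature = (1, 1, 0)

Answer: (1, 1, 0)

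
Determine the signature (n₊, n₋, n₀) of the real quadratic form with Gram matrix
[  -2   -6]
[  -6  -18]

Answer: (0, 1, 1)

Derivation:
step 0: pivot -2 → sign −
step 1: row/col 1 already zero → sign 0
signature = (0, 1, 1)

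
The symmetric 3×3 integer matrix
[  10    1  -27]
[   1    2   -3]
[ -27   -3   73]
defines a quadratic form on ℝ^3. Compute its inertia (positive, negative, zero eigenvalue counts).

step 0: pivot 10 → sign +
step 1: pivot 19/10 → sign +
step 2: pivot 1/19 → sign +
signature = (3, 0, 0)

Answer: (3, 0, 0)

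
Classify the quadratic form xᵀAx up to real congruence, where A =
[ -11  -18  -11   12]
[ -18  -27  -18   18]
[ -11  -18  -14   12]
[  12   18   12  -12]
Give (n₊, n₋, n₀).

Answer: (1, 2, 1)

Derivation:
step 0: pivot -11 → sign −
step 1: pivot 27/11 → sign +
step 2: pivot -3 → sign −
step 3: row/col 3 already zero → sign 0
signature = (1, 2, 1)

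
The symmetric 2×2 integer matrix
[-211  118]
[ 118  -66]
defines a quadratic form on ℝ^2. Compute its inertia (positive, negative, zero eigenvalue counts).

step 0: pivot -211 → sign −
step 1: pivot -2/211 → sign −
signature = (0, 2, 0)

Answer: (0, 2, 0)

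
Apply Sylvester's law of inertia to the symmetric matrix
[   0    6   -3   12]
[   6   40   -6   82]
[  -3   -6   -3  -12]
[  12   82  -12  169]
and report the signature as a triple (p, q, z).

step 0: pivot 40 → sign +
step 1: pivot -9/10 → sign −
step 2: pivot 1 → sign +
step 3: row/col 3 already zero → sign 0
signature = (2, 1, 1)

Answer: (2, 1, 1)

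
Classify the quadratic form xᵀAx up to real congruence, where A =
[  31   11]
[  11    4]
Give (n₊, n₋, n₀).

Answer: (2, 0, 0)

Derivation:
step 0: pivot 31 → sign +
step 1: pivot 3/31 → sign +
signature = (2, 0, 0)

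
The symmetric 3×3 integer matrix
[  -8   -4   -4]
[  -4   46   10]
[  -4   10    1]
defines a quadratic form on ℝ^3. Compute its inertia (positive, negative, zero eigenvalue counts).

Answer: (1, 1, 1)

Derivation:
step 0: pivot -8 → sign −
step 1: pivot 48 → sign +
step 2: row/col 2 already zero → sign 0
signature = (1, 1, 1)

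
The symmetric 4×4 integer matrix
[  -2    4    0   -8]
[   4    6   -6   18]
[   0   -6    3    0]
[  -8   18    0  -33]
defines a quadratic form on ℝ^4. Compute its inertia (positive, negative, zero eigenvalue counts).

Answer: (2, 2, 0)

Derivation:
step 0: pivot -2 → sign −
step 1: pivot 14 → sign +
step 2: pivot 3/7 → sign +
step 3: pivot -3 → sign −
signature = (2, 2, 0)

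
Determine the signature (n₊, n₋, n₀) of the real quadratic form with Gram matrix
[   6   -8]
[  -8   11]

Answer: (2, 0, 0)

Derivation:
step 0: pivot 6 → sign +
step 1: pivot 1/3 → sign +
signature = (2, 0, 0)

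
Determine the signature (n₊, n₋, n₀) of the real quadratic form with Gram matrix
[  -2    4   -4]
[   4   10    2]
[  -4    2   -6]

Answer: (1, 1, 1)

Derivation:
step 0: pivot -2 → sign −
step 1: pivot 18 → sign +
step 2: row/col 2 already zero → sign 0
signature = (1, 1, 1)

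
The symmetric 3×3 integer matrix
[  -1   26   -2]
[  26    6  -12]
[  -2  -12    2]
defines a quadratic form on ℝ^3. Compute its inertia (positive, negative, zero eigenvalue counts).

Answer: (1, 2, 0)

Derivation:
step 0: pivot -1 → sign −
step 1: pivot 682 → sign +
step 2: pivot -2/341 → sign −
signature = (1, 2, 0)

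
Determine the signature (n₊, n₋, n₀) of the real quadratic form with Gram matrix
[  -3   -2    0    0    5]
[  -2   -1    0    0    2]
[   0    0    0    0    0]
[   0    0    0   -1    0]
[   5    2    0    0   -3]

step 0: pivot -3 → sign −
step 1: pivot 1/3 → sign +
step 2: pivot -1 → sign −
step 3: row/col 3 already zero → sign 0
step 4: row/col 4 already zero → sign 0
signature = (1, 2, 2)

Answer: (1, 2, 2)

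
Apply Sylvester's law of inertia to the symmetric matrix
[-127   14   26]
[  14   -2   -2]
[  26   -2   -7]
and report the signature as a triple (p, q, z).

Answer: (0, 3, 0)

Derivation:
step 0: pivot -127 → sign −
step 1: pivot -58/127 → sign −
step 2: pivot -1/29 → sign −
signature = (0, 3, 0)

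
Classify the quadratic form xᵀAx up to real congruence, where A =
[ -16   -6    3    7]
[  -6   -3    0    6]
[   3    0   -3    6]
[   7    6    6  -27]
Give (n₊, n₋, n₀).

Answer: (0, 4, 0)

Derivation:
step 0: pivot -16 → sign −
step 1: pivot -3/4 → sign −
step 2: pivot -3/4 → sign −
step 3: pivot -2 → sign −
signature = (0, 4, 0)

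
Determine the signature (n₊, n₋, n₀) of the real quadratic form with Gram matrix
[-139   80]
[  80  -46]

step 0: pivot -139 → sign −
step 1: pivot 6/139 → sign +
signature = (1, 1, 0)

Answer: (1, 1, 0)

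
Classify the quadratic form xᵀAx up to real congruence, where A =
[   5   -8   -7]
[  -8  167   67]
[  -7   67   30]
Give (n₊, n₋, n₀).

Answer: (3, 0, 0)

Derivation:
step 0: pivot 5 → sign +
step 1: pivot 771/5 → sign +
step 2: pivot 2/257 → sign +
signature = (3, 0, 0)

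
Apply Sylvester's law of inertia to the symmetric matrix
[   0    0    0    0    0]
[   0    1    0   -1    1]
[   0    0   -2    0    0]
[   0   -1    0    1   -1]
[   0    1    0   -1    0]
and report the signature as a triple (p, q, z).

step 0: pivot 1 → sign +
step 1: pivot -2 → sign −
step 2: pivot -1 → sign −
step 3: row/col 3 already zero → sign 0
step 4: row/col 4 already zero → sign 0
signature = (1, 2, 2)

Answer: (1, 2, 2)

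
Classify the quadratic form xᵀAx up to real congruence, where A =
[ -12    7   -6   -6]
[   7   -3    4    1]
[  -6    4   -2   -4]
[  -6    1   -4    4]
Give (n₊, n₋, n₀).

step 0: pivot -12 → sign −
step 1: pivot 13/12 → sign +
step 2: pivot 10/13 → sign +
step 3: pivot 6/5 → sign +
signature = (3, 1, 0)

Answer: (3, 1, 0)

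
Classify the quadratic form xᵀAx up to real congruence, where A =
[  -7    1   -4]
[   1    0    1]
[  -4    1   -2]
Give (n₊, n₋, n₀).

step 0: pivot -7 → sign −
step 1: pivot 1/7 → sign +
step 2: pivot -1 → sign −
signature = (1, 2, 0)

Answer: (1, 2, 0)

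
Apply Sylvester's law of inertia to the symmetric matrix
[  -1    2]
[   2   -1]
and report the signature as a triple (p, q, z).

Answer: (1, 1, 0)

Derivation:
step 0: pivot -1 → sign −
step 1: pivot 3 → sign +
signature = (1, 1, 0)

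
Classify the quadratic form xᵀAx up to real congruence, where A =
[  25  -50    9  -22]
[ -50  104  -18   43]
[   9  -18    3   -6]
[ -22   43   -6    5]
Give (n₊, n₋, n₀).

step 0: pivot 25 → sign +
step 1: pivot 4 → sign +
step 2: pivot -6/25 → sign −
step 3: pivot 3/4 → sign +
signature = (3, 1, 0)

Answer: (3, 1, 0)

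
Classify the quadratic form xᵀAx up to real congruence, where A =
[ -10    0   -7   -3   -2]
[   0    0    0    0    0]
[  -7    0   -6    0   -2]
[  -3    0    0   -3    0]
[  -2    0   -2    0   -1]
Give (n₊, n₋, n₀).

Answer: (1, 3, 1)

Derivation:
step 0: pivot -10 → sign −
step 1: pivot -11/10 → sign −
step 2: pivot 21/11 → sign +
step 3: pivot -3/7 → sign −
step 4: row/col 4 already zero → sign 0
signature = (1, 3, 1)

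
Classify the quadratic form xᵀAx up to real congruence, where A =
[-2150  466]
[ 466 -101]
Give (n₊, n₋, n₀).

step 0: pivot -2150 → sign −
step 1: pivot 3/1075 → sign +
signature = (1, 1, 0)

Answer: (1, 1, 0)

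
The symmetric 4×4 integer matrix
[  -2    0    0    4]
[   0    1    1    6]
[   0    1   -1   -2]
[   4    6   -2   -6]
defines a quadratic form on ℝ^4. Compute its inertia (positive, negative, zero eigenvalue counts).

Answer: (1, 3, 0)

Derivation:
step 0: pivot -2 → sign −
step 1: pivot 1 → sign +
step 2: pivot -2 → sign −
step 3: pivot -2 → sign −
signature = (1, 3, 0)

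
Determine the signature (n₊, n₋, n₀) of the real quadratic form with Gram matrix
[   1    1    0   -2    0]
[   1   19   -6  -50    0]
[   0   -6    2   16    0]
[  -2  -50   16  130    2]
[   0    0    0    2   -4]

Answer: (2, 2, 1)

Derivation:
step 0: pivot 1 → sign +
step 1: pivot 18 → sign +
step 2: pivot -2 → sign −
step 3: pivot -2 → sign −
step 4: row/col 4 already zero → sign 0
signature = (2, 2, 1)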